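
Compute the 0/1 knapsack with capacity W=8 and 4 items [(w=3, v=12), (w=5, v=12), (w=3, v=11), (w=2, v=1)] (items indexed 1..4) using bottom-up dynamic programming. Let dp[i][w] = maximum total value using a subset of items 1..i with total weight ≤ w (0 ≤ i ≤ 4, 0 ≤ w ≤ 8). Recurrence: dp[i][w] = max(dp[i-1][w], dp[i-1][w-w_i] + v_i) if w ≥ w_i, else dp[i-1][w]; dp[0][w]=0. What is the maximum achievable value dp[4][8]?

i\w   0   1   2   3   4   5   6   7   8
  0   0   0   0   0   0   0   0   0   0
  1   0   0   0  12  12  12  12  12  12
  2   0   0   0  12  12  12  12  12  24
  3   0   0   0  12  12  12  23  23  24
  4   0   0   1  12  12  13  23  23  24

24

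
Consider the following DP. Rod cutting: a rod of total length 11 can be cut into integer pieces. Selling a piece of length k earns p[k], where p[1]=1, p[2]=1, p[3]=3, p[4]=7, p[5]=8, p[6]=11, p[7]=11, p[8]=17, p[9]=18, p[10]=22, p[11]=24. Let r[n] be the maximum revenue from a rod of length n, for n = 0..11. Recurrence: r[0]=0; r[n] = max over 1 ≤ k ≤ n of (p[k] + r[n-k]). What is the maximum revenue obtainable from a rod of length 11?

   n    0    1    2    3    4    5    6    7    8    9   10   11
r[n]    0    1    2    3    7    8   11   12   17   18   22   24

24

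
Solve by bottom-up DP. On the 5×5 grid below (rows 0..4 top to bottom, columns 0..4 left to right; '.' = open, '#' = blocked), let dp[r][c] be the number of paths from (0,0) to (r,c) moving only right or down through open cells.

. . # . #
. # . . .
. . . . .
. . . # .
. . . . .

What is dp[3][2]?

3

r\c   0   1   2   3   4
  0   1   1   0   0   0
  1   1   0   0   0   0
  2   1   1   1   1   1
  3   1   2   3   0   1
  4   1   3   6   6   7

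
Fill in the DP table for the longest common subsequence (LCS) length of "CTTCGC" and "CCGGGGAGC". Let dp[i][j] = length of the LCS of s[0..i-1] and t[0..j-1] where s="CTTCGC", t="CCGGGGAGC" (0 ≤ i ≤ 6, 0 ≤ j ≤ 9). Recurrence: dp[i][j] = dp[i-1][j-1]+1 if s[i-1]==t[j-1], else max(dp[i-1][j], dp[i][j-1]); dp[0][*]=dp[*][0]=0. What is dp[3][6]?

1

   ''  C  C  G  G  G  G  A  G  C
''  0  0  0  0  0  0  0  0  0  0
 C  0  1  1  1  1  1  1  1  1  1
 T  0  1  1  1  1  1  1  1  1  1
 T  0  1  1  1  1  1  1  1  1  1
 C  0  1  2  2  2  2  2  2  2  2
 G  0  1  2  3  3  3  3  3  3  3
 C  0  1  2  3  3  3  3  3  3  4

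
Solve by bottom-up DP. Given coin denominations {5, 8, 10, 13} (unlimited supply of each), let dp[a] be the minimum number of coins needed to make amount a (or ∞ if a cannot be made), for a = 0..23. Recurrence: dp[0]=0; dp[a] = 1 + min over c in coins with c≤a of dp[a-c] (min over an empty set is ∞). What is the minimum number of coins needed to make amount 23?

 a  0  1  2  3  4  5  6  7  8  9 10 11 12 13 14 15 16 17 18 19 20 21 22 23
dp  0  -  -  -  -  1  -  -  1  -  1  -  -  1  -  2  2  -  2  -  2  2  -  2
(- denotes ∞ / unreachable)

2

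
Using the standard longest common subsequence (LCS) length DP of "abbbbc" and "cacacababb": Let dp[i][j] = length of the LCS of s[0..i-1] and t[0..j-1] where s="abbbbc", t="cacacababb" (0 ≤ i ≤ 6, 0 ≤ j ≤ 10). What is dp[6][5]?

2

   ''  c  a  c  a  c  a  b  a  b  b
''  0  0  0  0  0  0  0  0  0  0  0
 a  0  0  1  1  1  1  1  1  1  1  1
 b  0  0  1  1  1  1  1  2  2  2  2
 b  0  0  1  1  1  1  1  2  2  3  3
 b  0  0  1  1  1  1  1  2  2  3  4
 b  0  0  1  1  1  1  1  2  2  3  4
 c  0  1  1  2  2  2  2  2  2  3  4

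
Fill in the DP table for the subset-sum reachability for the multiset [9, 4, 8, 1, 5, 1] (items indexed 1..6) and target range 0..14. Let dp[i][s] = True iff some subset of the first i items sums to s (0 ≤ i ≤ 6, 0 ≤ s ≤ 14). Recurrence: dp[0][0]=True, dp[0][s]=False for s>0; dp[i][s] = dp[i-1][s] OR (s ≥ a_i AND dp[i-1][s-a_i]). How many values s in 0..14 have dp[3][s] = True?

i\s   0   1   2   3   4   5   6   7   8   9  10  11  12  13  14
  0   T   F   F   F   F   F   F   F   F   F   F   F   F   F   F
  1   T   F   F   F   F   F   F   F   F   T   F   F   F   F   F
  2   T   F   F   F   T   F   F   F   F   T   F   F   F   T   F
  3   T   F   F   F   T   F   F   F   T   T   F   F   T   T   F
  4   T   T   F   F   T   T   F   F   T   T   T   F   T   T   T
  5   T   T   F   F   T   T   T   F   T   T   T   F   T   T   T
  6   T   T   T   F   T   T   T   T   T   T   T   T   T   T   T

6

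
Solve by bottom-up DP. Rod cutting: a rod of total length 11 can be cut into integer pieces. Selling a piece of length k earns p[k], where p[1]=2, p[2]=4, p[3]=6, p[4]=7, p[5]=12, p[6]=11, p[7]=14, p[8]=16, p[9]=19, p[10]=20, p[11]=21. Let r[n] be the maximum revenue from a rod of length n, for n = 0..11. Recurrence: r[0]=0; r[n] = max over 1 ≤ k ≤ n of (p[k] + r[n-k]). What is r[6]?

14

   n    0    1    2    3    4    5    6    7    8    9   10   11
r[n]    0    2    4    6    8   12   14   16   18   20   24   26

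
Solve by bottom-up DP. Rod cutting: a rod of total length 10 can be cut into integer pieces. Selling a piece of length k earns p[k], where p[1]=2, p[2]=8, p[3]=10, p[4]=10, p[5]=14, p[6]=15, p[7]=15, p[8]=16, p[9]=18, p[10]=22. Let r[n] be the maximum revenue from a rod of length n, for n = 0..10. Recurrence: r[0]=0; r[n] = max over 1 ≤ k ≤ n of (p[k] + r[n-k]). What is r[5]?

   n    0    1    2    3    4    5    6    7    8    9   10
r[n]    0    2    8   10   16   18   24   26   32   34   40

18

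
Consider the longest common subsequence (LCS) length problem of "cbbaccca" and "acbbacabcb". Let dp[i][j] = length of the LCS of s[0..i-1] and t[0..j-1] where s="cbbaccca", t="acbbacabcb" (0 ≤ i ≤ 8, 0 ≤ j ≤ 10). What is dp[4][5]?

   ''  a  c  b  b  a  c  a  b  c  b
''  0  0  0  0  0  0  0  0  0  0  0
 c  0  0  1  1  1  1  1  1  1  1  1
 b  0  0  1  2  2  2  2  2  2  2  2
 b  0  0  1  2  3  3  3  3  3  3  3
 a  0  1  1  2  3  4  4  4  4  4  4
 c  0  1  2  2  3  4  5  5  5  5  5
 c  0  1  2  2  3  4  5  5  5  6  6
 c  0  1  2  2  3  4  5  5  5  6  6
 a  0  1  2  2  3  4  5  6  6  6  6

4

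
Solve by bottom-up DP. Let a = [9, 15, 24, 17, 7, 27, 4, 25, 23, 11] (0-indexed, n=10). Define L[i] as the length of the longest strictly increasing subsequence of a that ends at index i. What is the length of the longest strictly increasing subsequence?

4

   i    0    1    2    3    4    5    6    7    8    9
a[i]    9   15   24   17    7   27    4   25   23   11
L[i]    1    2    3    3    1    4    1    4    4    2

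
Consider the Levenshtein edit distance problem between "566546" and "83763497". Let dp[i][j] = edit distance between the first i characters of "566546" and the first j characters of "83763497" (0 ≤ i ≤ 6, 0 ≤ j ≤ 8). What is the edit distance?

6

   ''  8  3  7  6  3  4  9  7
''  0  1  2  3  4  5  6  7  8
 5  1  1  2  3  4  5  6  7  8
 6  2  2  2  3  3  4  5  6  7
 6  3  3  3  3  3  4  5  6  7
 5  4  4  4  4  4  4  5  6  7
 4  5  5  5  5  5  5  4  5  6
 6  6  6  6  6  5  6  5  5  6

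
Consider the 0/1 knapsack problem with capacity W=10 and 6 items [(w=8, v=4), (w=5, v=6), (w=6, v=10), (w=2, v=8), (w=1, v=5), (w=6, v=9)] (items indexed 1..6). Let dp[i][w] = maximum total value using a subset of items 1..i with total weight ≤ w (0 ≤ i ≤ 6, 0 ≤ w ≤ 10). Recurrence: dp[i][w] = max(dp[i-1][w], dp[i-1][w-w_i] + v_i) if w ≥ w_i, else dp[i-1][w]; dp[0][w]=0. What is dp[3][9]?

i\w   0   1   2   3   4   5   6   7   8   9  10
  0   0   0   0   0   0   0   0   0   0   0   0
  1   0   0   0   0   0   0   0   0   4   4   4
  2   0   0   0   0   0   6   6   6   6   6   6
  3   0   0   0   0   0   6  10  10  10  10  10
  4   0   0   8   8   8   8  10  14  18  18  18
  5   0   5   8  13  13  13  13  15  19  23  23
  6   0   5   8  13  13  13  13  15  19  23  23

10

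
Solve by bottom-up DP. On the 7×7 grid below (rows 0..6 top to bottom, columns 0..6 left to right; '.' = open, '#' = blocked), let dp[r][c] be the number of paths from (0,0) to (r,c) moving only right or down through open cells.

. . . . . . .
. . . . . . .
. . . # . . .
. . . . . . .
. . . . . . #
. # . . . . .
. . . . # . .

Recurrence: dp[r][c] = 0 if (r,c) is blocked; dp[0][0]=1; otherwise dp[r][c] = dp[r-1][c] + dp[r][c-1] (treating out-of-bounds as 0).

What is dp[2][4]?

r\c   0   1   2   3   4   5   6
  0   1   1   1   1   1   1   1
  1   1   2   3   4   5   6   7
  2   1   3   6   0   5  11  18
  3   1   4  10  10  15  26  44
  4   1   5  15  25  40  66   0
  5   1   0  15  40  80 146 146
  6   1   1  16  56   0 146 292

5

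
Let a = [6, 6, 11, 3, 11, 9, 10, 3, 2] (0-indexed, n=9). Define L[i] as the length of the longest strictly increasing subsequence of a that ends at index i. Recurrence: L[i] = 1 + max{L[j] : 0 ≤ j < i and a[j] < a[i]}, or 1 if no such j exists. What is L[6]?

3

   i    0    1    2    3    4    5    6    7    8
a[i]    6    6   11    3   11    9   10    3    2
L[i]    1    1    2    1    2    2    3    1    1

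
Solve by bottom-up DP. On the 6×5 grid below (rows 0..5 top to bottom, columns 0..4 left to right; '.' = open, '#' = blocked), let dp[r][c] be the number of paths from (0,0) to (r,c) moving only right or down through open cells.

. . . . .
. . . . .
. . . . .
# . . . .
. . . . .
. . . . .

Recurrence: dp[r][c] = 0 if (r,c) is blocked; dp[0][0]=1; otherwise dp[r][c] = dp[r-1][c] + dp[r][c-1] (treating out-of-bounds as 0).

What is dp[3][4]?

r\c   0   1   2   3   4
  0   1   1   1   1   1
  1   1   2   3   4   5
  2   1   3   6  10  15
  3   0   3   9  19  34
  4   0   3  12  31  65
  5   0   3  15  46 111

34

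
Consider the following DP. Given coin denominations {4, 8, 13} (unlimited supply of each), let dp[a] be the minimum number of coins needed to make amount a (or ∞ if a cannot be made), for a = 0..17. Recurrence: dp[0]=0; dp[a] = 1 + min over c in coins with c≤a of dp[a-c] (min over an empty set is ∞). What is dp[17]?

2

 a  0  1  2  3  4  5  6  7  8  9 10 11 12 13 14 15 16 17
dp  0  -  -  -  1  -  -  -  1  -  -  -  2  1  -  -  2  2
(- denotes ∞ / unreachable)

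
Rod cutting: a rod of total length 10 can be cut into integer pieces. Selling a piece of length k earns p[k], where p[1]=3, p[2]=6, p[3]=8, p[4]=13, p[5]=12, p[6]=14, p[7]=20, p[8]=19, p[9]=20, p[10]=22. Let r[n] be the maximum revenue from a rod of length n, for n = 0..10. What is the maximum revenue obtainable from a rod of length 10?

   n    0    1    2    3    4    5    6    7    8    9   10
r[n]    0    3    6    9   13   16   19   22   26   29   32

32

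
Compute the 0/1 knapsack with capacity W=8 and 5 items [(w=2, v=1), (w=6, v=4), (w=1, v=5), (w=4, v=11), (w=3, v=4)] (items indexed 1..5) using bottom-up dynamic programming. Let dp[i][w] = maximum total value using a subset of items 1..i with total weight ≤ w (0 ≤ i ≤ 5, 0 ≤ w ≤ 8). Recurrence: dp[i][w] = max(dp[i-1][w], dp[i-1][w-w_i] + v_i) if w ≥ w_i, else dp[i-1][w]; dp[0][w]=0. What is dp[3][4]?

i\w   0   1   2   3   4   5   6   7   8
  0   0   0   0   0   0   0   0   0   0
  1   0   0   1   1   1   1   1   1   1
  2   0   0   1   1   1   1   4   4   5
  3   0   5   5   6   6   6   6   9   9
  4   0   5   5   6  11  16  16  17  17
  5   0   5   5   6  11  16  16  17  20

6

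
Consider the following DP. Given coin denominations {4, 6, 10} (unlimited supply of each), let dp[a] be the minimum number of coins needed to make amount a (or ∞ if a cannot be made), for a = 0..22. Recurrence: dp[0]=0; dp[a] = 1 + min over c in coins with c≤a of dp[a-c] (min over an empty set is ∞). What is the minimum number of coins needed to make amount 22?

3

 a  0  1  2  3  4  5  6  7  8  9 10 11 12 13 14 15 16 17 18 19 20 21 22
dp  0  -  -  -  1  -  1  -  2  -  1  -  2  -  2  -  2  -  3  -  2  -  3
(- denotes ∞ / unreachable)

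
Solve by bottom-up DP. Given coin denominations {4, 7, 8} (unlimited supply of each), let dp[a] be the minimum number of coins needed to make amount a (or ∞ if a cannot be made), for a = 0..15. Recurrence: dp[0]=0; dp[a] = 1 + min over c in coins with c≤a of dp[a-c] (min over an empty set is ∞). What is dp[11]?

 a  0  1  2  3  4  5  6  7  8  9 10 11 12 13 14 15
dp  0  -  -  -  1  -  -  1  1  -  -  2  2  -  2  2
(- denotes ∞ / unreachable)

2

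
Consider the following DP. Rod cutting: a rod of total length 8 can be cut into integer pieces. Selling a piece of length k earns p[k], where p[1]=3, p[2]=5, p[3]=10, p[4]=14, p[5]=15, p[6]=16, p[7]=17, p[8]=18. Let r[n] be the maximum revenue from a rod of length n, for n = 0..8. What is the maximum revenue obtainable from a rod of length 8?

28

   n    0    1    2    3    4    5    6    7    8
r[n]    0    3    6   10   14   17   20   24   28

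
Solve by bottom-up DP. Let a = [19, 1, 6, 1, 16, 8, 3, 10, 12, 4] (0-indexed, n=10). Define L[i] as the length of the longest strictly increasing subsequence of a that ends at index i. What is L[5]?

   i    0    1    2    3    4    5    6    7    8    9
a[i]   19    1    6    1   16    8    3   10   12    4
L[i]    1    1    2    1    3    3    2    4    5    3

3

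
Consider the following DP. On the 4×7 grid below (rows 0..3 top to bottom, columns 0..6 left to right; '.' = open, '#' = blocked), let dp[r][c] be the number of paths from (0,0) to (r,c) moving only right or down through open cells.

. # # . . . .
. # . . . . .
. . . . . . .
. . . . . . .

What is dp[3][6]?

7

r\c   0   1   2   3   4   5   6
  0   1   0   0   0   0   0   0
  1   1   0   0   0   0   0   0
  2   1   1   1   1   1   1   1
  3   1   2   3   4   5   6   7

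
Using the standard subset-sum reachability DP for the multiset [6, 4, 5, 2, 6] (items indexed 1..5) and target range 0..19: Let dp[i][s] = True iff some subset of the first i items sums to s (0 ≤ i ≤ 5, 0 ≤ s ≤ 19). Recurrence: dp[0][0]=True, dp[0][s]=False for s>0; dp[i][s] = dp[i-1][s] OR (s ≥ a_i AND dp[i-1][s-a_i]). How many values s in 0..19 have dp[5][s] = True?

18

i\s   0   1   2   3   4   5   6   7   8   9  10  11  12  13  14  15  16  17  18  19
  0   T   F   F   F   F   F   F   F   F   F   F   F   F   F   F   F   F   F   F   F
  1   T   F   F   F   F   F   T   F   F   F   F   F   F   F   F   F   F   F   F   F
  2   T   F   F   F   T   F   T   F   F   F   T   F   F   F   F   F   F   F   F   F
  3   T   F   F   F   T   T   T   F   F   T   T   T   F   F   F   T   F   F   F   F
  4   T   F   T   F   T   T   T   T   T   T   T   T   T   T   F   T   F   T   F   F
  5   T   F   T   F   T   T   T   T   T   T   T   T   T   T   T   T   T   T   T   T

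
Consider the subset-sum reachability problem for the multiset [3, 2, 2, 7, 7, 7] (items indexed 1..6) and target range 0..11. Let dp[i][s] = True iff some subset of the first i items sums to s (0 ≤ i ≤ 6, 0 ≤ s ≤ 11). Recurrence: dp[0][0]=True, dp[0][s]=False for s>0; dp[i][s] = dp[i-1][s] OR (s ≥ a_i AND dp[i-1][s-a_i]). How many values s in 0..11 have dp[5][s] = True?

9

i\s   0   1   2   3   4   5   6   7   8   9  10  11
  0   T   F   F   F   F   F   F   F   F   F   F   F
  1   T   F   F   T   F   F   F   F   F   F   F   F
  2   T   F   T   T   F   T   F   F   F   F   F   F
  3   T   F   T   T   T   T   F   T   F   F   F   F
  4   T   F   T   T   T   T   F   T   F   T   T   T
  5   T   F   T   T   T   T   F   T   F   T   T   T
  6   T   F   T   T   T   T   F   T   F   T   T   T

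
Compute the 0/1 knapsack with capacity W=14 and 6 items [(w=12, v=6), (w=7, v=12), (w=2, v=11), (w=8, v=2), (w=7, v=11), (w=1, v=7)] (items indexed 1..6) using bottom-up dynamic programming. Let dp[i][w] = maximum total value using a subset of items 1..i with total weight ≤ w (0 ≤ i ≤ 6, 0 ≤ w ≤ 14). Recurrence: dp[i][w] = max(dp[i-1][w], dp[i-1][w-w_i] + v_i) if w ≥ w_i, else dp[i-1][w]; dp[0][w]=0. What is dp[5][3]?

11

i\w   0   1   2   3   4   5   6   7   8   9  10  11  12  13  14
  0   0   0   0   0   0   0   0   0   0   0   0   0   0   0   0
  1   0   0   0   0   0   0   0   0   0   0   0   0   6   6   6
  2   0   0   0   0   0   0   0  12  12  12  12  12  12  12  12
  3   0   0  11  11  11  11  11  12  12  23  23  23  23  23  23
  4   0   0  11  11  11  11  11  12  12  23  23  23  23  23  23
  5   0   0  11  11  11  11  11  12  12  23  23  23  23  23  23
  6   0   7  11  18  18  18  18  18  19  23  30  30  30  30  30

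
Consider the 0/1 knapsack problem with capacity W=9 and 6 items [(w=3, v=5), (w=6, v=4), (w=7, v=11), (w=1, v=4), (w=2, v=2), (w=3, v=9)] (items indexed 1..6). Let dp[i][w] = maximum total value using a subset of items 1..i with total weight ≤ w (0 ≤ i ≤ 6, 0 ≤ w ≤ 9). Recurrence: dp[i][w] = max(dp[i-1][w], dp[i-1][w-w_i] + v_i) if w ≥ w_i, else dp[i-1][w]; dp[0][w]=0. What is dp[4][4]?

i\w   0   1   2   3   4   5   6   7   8   9
  0   0   0   0   0   0   0   0   0   0   0
  1   0   0   0   5   5   5   5   5   5   5
  2   0   0   0   5   5   5   5   5   5   9
  3   0   0   0   5   5   5   5  11  11  11
  4   0   4   4   5   9   9   9  11  15  15
  5   0   4   4   6   9   9  11  11  15  15
  6   0   4   4   9  13  13  15  18  18  20

9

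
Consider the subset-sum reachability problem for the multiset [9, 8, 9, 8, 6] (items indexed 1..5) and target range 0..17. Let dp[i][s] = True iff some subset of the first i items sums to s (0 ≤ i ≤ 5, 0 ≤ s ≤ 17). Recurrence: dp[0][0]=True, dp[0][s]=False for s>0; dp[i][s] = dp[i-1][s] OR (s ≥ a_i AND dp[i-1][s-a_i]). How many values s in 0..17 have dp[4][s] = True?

i\s   0   1   2   3   4   5   6   7   8   9  10  11  12  13  14  15  16  17
  0   T   F   F   F   F   F   F   F   F   F   F   F   F   F   F   F   F   F
  1   T   F   F   F   F   F   F   F   F   T   F   F   F   F   F   F   F   F
  2   T   F   F   F   F   F   F   F   T   T   F   F   F   F   F   F   F   T
  3   T   F   F   F   F   F   F   F   T   T   F   F   F   F   F   F   F   T
  4   T   F   F   F   F   F   F   F   T   T   F   F   F   F   F   F   T   T
  5   T   F   F   F   F   F   T   F   T   T   F   F   F   F   T   T   T   T

5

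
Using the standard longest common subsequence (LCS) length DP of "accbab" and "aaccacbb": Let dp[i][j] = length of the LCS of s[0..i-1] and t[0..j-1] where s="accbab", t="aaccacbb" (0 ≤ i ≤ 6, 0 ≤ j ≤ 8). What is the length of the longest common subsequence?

   ''  a  a  c  c  a  c  b  b
''  0  0  0  0  0  0  0  0  0
 a  0  1  1  1  1  1  1  1  1
 c  0  1  1  2  2  2  2  2  2
 c  0  1  1  2  3  3  3  3  3
 b  0  1  1  2  3  3  3  4  4
 a  0  1  2  2  3  4  4  4  4
 b  0  1  2  2  3  4  4  5  5

5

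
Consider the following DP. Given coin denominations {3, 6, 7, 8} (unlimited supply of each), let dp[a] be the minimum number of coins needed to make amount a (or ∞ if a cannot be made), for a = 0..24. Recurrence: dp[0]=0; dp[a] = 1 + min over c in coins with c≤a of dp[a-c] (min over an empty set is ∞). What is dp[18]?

 a  0  1  2  3  4  5  6  7  8  9 10 11 12 13 14 15 16 17 18 19 20 21 22 23 24
dp  0  -  -  1  -  -  1  1  1  2  2  2  2  2  2  2  2  3  3  3  3  3  3  3  3
(- denotes ∞ / unreachable)

3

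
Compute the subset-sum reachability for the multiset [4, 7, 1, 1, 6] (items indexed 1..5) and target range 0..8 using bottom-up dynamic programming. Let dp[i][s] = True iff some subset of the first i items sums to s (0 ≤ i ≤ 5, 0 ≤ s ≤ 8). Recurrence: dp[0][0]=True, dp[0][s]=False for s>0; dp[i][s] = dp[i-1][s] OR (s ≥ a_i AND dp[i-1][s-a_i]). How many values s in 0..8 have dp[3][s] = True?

i\s   0   1   2   3   4   5   6   7   8
  0   T   F   F   F   F   F   F   F   F
  1   T   F   F   F   T   F   F   F   F
  2   T   F   F   F   T   F   F   T   F
  3   T   T   F   F   T   T   F   T   T
  4   T   T   T   F   T   T   T   T   T
  5   T   T   T   F   T   T   T   T   T

6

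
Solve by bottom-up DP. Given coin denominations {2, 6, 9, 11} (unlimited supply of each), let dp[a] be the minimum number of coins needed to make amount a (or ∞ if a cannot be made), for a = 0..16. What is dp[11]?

 a  0  1  2  3  4  5  6  7  8  9 10 11 12 13 14 15 16
dp  0  -  1  -  2  -  1  -  2  1  3  1  2  2  3  2  4
(- denotes ∞ / unreachable)

1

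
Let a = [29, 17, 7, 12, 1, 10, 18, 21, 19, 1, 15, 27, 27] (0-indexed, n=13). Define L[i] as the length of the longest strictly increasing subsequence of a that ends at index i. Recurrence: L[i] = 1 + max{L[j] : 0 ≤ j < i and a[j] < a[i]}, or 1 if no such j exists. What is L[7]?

4

   i    0    1    2    3    4    5    6    7    8    9   10   11   12
a[i]   29   17    7   12    1   10   18   21   19    1   15   27   27
L[i]    1    1    1    2    1    2    3    4    4    1    3    5    5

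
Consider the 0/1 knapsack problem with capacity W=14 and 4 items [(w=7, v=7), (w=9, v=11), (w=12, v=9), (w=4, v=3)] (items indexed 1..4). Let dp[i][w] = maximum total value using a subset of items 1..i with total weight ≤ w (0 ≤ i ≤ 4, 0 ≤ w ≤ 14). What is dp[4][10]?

11

i\w   0   1   2   3   4   5   6   7   8   9  10  11  12  13  14
  0   0   0   0   0   0   0   0   0   0   0   0   0   0   0   0
  1   0   0   0   0   0   0   0   7   7   7   7   7   7   7   7
  2   0   0   0   0   0   0   0   7   7  11  11  11  11  11  11
  3   0   0   0   0   0   0   0   7   7  11  11  11  11  11  11
  4   0   0   0   0   3   3   3   7   7  11  11  11  11  14  14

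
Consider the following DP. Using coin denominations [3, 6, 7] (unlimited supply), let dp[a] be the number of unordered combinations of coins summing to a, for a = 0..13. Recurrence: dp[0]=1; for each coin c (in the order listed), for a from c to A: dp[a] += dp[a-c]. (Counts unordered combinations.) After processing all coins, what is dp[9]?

after  coin     0     1     2     3     4     5     6     7     8     9    10    11    12    13
          3     1     0     0     1     0     0     1     0     0     1     0     0     1     0
          6     1     0     0     1     0     0     2     0     0     2     0     0     3     0
          7     1     0     0     1     0     0     2     1     0     2     1     0     3     2

2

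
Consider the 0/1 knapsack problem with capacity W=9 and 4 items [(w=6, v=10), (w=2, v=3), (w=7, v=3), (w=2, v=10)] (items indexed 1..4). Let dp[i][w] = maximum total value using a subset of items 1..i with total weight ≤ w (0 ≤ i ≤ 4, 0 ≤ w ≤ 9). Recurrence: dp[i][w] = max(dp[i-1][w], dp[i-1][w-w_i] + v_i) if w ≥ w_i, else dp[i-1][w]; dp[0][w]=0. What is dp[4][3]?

i\w   0   1   2   3   4   5   6   7   8   9
  0   0   0   0   0   0   0   0   0   0   0
  1   0   0   0   0   0   0  10  10  10  10
  2   0   0   3   3   3   3  10  10  13  13
  3   0   0   3   3   3   3  10  10  13  13
  4   0   0  10  10  13  13  13  13  20  20

10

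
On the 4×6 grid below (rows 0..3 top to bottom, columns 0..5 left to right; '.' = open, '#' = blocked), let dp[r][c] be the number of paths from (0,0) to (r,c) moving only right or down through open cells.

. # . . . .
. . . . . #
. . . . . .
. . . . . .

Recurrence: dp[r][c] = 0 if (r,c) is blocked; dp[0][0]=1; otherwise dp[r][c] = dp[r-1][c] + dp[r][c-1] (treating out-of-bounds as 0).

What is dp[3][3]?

r\c   0   1   2   3   4   5
  0   1   0   0   0   0   0
  1   1   1   1   1   1   0
  2   1   2   3   4   5   5
  3   1   3   6  10  15  20

10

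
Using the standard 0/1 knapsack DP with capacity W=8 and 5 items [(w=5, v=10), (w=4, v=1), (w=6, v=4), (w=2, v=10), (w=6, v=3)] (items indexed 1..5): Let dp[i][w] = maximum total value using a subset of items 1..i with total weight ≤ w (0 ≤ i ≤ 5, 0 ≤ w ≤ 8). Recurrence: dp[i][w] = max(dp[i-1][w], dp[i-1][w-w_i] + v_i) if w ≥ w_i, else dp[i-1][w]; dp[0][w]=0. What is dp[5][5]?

10

i\w   0   1   2   3   4   5   6   7   8
  0   0   0   0   0   0   0   0   0   0
  1   0   0   0   0   0  10  10  10  10
  2   0   0   0   0   1  10  10  10  10
  3   0   0   0   0   1  10  10  10  10
  4   0   0  10  10  10  10  11  20  20
  5   0   0  10  10  10  10  11  20  20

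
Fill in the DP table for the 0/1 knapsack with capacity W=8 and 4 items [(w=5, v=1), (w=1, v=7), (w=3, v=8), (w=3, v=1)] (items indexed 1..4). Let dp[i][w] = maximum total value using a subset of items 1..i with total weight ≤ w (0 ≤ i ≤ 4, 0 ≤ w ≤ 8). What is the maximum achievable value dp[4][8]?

i\w   0   1   2   3   4   5   6   7   8
  0   0   0   0   0   0   0   0   0   0
  1   0   0   0   0   0   1   1   1   1
  2   0   7   7   7   7   7   8   8   8
  3   0   7   7   8  15  15  15  15  15
  4   0   7   7   8  15  15  15  16  16

16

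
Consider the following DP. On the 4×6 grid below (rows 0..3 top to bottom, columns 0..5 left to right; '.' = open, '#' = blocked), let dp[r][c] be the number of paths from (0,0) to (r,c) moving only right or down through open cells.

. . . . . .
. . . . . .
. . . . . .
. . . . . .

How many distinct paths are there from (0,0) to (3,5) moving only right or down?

56

r\c   0   1   2   3   4   5
  0   1   1   1   1   1   1
  1   1   2   3   4   5   6
  2   1   3   6  10  15  21
  3   1   4  10  20  35  56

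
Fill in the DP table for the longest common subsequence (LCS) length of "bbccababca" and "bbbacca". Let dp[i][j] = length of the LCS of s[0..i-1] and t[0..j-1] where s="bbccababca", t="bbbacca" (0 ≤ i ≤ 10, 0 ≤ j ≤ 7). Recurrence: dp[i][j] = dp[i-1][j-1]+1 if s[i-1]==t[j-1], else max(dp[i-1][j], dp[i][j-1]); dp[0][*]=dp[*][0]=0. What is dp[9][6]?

   ''  b  b  b  a  c  c  a
''  0  0  0  0  0  0  0  0
 b  0  1  1  1  1  1  1  1
 b  0  1  2  2  2  2  2  2
 c  0  1  2  2  2  3  3  3
 c  0  1  2  2  2  3  4  4
 a  0  1  2  2  3  3  4  5
 b  0  1  2  3  3  3  4  5
 a  0  1  2  3  4  4  4  5
 b  0  1  2  3  4  4  4  5
 c  0  1  2  3  4  5  5  5
 a  0  1  2  3  4  5  5  6

5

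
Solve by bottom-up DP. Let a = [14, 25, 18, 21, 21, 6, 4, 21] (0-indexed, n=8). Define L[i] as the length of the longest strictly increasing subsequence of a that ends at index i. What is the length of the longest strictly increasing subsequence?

   i    0    1    2    3    4    5    6    7
a[i]   14   25   18   21   21    6    4   21
L[i]    1    2    2    3    3    1    1    3

3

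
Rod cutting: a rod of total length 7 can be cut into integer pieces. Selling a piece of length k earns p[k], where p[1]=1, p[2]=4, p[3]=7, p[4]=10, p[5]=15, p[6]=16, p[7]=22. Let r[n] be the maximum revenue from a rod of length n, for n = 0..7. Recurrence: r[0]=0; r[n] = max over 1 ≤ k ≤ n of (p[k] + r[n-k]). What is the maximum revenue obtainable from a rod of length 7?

   n    0    1    2    3    4    5    6    7
r[n]    0    1    4    7   10   15   16   22

22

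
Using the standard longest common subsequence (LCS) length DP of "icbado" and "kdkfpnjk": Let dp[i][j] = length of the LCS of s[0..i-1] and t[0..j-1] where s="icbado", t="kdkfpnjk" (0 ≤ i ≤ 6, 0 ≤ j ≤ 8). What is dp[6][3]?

1

   ''  k  d  k  f  p  n  j  k
''  0  0  0  0  0  0  0  0  0
 i  0  0  0  0  0  0  0  0  0
 c  0  0  0  0  0  0  0  0  0
 b  0  0  0  0  0  0  0  0  0
 a  0  0  0  0  0  0  0  0  0
 d  0  0  1  1  1  1  1  1  1
 o  0  0  1  1  1  1  1  1  1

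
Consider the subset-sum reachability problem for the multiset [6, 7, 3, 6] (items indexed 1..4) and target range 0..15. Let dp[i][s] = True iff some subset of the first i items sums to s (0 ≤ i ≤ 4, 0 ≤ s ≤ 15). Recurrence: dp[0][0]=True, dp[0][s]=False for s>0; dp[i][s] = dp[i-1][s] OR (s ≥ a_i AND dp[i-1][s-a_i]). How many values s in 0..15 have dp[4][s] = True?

9

i\s   0   1   2   3   4   5   6   7   8   9  10  11  12  13  14  15
  0   T   F   F   F   F   F   F   F   F   F   F   F   F   F   F   F
  1   T   F   F   F   F   F   T   F   F   F   F   F   F   F   F   F
  2   T   F   F   F   F   F   T   T   F   F   F   F   F   T   F   F
  3   T   F   F   T   F   F   T   T   F   T   T   F   F   T   F   F
  4   T   F   F   T   F   F   T   T   F   T   T   F   T   T   F   T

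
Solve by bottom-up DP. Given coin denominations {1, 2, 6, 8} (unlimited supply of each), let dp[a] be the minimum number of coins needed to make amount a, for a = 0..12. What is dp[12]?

2

 a  0  1  2  3  4  5  6  7  8  9 10 11 12
dp  0  1  1  2  2  3  1  2  1  2  2  3  2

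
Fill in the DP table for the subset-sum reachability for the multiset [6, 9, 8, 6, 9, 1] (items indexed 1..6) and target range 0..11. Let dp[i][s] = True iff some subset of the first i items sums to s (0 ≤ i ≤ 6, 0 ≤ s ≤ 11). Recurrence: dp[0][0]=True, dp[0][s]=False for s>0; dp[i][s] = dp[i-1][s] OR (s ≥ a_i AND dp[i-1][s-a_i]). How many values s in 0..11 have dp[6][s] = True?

7

i\s   0   1   2   3   4   5   6   7   8   9  10  11
  0   T   F   F   F   F   F   F   F   F   F   F   F
  1   T   F   F   F   F   F   T   F   F   F   F   F
  2   T   F   F   F   F   F   T   F   F   T   F   F
  3   T   F   F   F   F   F   T   F   T   T   F   F
  4   T   F   F   F   F   F   T   F   T   T   F   F
  5   T   F   F   F   F   F   T   F   T   T   F   F
  6   T   T   F   F   F   F   T   T   T   T   T   F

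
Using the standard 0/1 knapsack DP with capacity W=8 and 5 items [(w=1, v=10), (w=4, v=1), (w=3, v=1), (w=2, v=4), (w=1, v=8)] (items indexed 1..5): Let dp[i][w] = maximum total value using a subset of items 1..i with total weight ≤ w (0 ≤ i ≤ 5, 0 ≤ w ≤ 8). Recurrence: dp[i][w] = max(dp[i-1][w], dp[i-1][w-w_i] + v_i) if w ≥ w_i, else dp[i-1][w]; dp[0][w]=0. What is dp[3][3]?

10

i\w   0   1   2   3   4   5   6   7   8
  0   0   0   0   0   0   0   0   0   0
  1   0  10  10  10  10  10  10  10  10
  2   0  10  10  10  10  11  11  11  11
  3   0  10  10  10  11  11  11  11  12
  4   0  10  10  14  14  14  15  15  15
  5   0  10  18  18  22  22  22  23  23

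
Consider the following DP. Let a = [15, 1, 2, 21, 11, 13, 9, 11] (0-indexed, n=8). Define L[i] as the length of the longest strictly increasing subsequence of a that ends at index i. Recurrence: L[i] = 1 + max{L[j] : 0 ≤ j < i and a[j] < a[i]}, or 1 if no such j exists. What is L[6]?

   i    0    1    2    3    4    5    6    7
a[i]   15    1    2   21   11   13    9   11
L[i]    1    1    2    3    3    4    3    4

3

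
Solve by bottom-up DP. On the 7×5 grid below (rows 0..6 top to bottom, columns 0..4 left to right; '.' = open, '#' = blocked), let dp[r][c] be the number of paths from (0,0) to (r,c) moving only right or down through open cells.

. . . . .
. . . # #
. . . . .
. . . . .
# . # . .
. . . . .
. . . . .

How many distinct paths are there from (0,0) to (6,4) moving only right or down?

r\c   0   1   2   3   4
  0   1   1   1   1   1
  1   1   2   3   0   0
  2   1   3   6   6   6
  3   1   4  10  16  22
  4   0   4   0  16  38
  5   0   4   4  20  58
  6   0   4   8  28  86

86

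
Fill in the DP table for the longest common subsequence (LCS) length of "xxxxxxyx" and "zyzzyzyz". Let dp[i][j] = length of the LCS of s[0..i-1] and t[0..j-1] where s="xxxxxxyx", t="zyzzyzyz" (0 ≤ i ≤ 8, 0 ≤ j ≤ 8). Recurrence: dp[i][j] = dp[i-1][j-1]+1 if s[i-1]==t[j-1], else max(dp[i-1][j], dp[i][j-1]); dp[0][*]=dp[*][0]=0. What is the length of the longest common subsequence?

   ''  z  y  z  z  y  z  y  z
''  0  0  0  0  0  0  0  0  0
 x  0  0  0  0  0  0  0  0  0
 x  0  0  0  0  0  0  0  0  0
 x  0  0  0  0  0  0  0  0  0
 x  0  0  0  0  0  0  0  0  0
 x  0  0  0  0  0  0  0  0  0
 x  0  0  0  0  0  0  0  0  0
 y  0  0  1  1  1  1  1  1  1
 x  0  0  1  1  1  1  1  1  1

1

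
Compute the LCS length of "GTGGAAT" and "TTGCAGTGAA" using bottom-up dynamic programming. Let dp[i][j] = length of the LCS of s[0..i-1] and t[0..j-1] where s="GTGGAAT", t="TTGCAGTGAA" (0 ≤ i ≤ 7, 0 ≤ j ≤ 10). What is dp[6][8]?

3

   ''  T  T  G  C  A  G  T  G  A  A
''  0  0  0  0  0  0  0  0  0  0  0
 G  0  0  0  1  1  1  1  1  1  1  1
 T  0  1  1  1  1  1  1  2  2  2  2
 G  0  1  1  2  2  2  2  2  3  3  3
 G  0  1  1  2  2  2  3  3  3  3  3
 A  0  1  1  2  2  3  3  3  3  4  4
 A  0  1  1  2  2  3  3  3  3  4  5
 T  0  1  2  2  2  3  3  4  4  4  5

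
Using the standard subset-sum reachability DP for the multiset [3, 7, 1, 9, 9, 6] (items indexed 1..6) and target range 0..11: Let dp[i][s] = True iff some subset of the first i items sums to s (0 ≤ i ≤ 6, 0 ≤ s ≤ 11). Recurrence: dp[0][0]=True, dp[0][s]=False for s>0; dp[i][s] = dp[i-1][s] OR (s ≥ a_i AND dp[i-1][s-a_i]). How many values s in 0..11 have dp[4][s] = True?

i\s   0   1   2   3   4   5   6   7   8   9  10  11
  0   T   F   F   F   F   F   F   F   F   F   F   F
  1   T   F   F   T   F   F   F   F   F   F   F   F
  2   T   F   F   T   F   F   F   T   F   F   T   F
  3   T   T   F   T   T   F   F   T   T   F   T   T
  4   T   T   F   T   T   F   F   T   T   T   T   T
  5   T   T   F   T   T   F   F   T   T   T   T   T
  6   T   T   F   T   T   F   T   T   T   T   T   T

9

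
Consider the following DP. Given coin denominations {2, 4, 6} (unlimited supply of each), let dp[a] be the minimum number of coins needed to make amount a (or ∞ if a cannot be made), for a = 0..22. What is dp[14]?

3

 a  0  1  2  3  4  5  6  7  8  9 10 11 12 13 14 15 16 17 18 19 20 21 22
dp  0  -  1  -  1  -  1  -  2  -  2  -  2  -  3  -  3  -  3  -  4  -  4
(- denotes ∞ / unreachable)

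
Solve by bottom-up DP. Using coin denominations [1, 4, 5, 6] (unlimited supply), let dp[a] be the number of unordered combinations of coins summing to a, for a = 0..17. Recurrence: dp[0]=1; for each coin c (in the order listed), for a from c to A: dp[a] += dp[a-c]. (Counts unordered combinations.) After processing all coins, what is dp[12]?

11

after  coin     0     1     2     3     4     5     6     7     8     9    10    11    12    13    14    15    16    17
          1     1     1     1     1     1     1     1     1     1     1     1     1     1     1     1     1     1     1
          4     1     1     1     1     2     2     2     2     3     3     3     3     4     4     4     4     5     5
          5     1     1     1     1     2     3     3     3     4     5     6     6     7     8     9    10    11    12
          6     1     1     1     1     2     3     4     4     5     6     8     9    11    12    14    16    19    21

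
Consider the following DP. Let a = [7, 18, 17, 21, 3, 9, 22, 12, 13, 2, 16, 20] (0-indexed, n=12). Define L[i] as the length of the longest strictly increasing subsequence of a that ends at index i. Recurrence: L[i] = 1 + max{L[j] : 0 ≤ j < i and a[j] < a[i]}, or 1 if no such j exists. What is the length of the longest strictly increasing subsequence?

6

   i    0    1    2    3    4    5    6    7    8    9   10   11
a[i]    7   18   17   21    3    9   22   12   13    2   16   20
L[i]    1    2    2    3    1    2    4    3    4    1    5    6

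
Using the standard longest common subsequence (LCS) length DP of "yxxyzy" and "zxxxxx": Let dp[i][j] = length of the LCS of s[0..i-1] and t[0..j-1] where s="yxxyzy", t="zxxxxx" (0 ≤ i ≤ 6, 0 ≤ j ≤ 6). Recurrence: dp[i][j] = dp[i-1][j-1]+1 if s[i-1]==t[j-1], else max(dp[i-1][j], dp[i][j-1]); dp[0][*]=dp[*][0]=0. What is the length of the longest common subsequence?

   ''  z  x  x  x  x  x
''  0  0  0  0  0  0  0
 y  0  0  0  0  0  0  0
 x  0  0  1  1  1  1  1
 x  0  0  1  2  2  2  2
 y  0  0  1  2  2  2  2
 z  0  1  1  2  2  2  2
 y  0  1  1  2  2  2  2

2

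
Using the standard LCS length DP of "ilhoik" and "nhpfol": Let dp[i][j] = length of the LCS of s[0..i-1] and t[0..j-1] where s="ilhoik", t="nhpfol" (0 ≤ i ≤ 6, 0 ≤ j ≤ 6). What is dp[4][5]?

   ''  n  h  p  f  o  l
''  0  0  0  0  0  0  0
 i  0  0  0  0  0  0  0
 l  0  0  0  0  0  0  1
 h  0  0  1  1  1  1  1
 o  0  0  1  1  1  2  2
 i  0  0  1  1  1  2  2
 k  0  0  1  1  1  2  2

2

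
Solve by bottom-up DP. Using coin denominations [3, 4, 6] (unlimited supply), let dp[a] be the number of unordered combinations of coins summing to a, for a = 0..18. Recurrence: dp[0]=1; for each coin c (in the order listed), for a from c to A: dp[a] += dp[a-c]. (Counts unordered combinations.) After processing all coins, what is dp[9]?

2

after  coin     0     1     2     3     4     5     6     7     8     9    10    11    12    13    14    15    16    17    18
          3     1     0     0     1     0     0     1     0     0     1     0     0     1     0     0     1     0     0     1
          4     1     0     0     1     1     0     1     1     1     1     1     1     2     1     1     2     2     1     2
          6     1     0     0     1     1     0     2     1     1     2     2     1     4     2     2     4     4     2     6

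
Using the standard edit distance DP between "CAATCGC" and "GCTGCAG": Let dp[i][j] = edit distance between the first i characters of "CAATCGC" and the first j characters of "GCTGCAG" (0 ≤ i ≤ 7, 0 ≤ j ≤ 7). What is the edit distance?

6

   ''  G  C  T  G  C  A  G
''  0  1  2  3  4  5  6  7
 C  1  1  1  2  3  4  5  6
 A  2  2  2  2  3  4  4  5
 A  3  3  3  3  3  4  4  5
 T  4  4  4  3  4  4  5  5
 C  5  5  4  4  4  4  5  6
 G  6  5  5  5  4  5  5  5
 C  7  6  5  6  5  4  5  6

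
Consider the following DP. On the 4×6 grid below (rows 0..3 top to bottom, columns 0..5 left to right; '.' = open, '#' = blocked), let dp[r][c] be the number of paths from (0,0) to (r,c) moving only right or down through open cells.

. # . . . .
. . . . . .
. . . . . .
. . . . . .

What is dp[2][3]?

r\c   0   1   2   3   4   5
  0   1   0   0   0   0   0
  1   1   1   1   1   1   1
  2   1   2   3   4   5   6
  3   1   3   6  10  15  21

4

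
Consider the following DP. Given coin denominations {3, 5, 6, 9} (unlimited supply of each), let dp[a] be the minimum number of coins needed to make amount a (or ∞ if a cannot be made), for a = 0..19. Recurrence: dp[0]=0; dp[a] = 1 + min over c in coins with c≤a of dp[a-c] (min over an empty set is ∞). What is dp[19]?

3

 a  0  1  2  3  4  5  6  7  8  9 10 11 12 13 14 15 16 17 18 19
dp  0  -  -  1  -  1  1  -  2  1  2  2  2  3  2  2  3  3  2  3
(- denotes ∞ / unreachable)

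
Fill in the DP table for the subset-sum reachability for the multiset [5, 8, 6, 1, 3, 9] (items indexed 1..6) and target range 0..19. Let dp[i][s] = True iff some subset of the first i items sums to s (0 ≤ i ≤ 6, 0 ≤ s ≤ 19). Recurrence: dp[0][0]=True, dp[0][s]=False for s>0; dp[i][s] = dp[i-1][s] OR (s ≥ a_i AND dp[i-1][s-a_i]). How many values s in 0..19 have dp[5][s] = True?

i\s   0   1   2   3   4   5   6   7   8   9  10  11  12  13  14  15  16  17  18  19
  0   T   F   F   F   F   F   F   F   F   F   F   F   F   F   F   F   F   F   F   F
  1   T   F   F   F   F   T   F   F   F   F   F   F   F   F   F   F   F   F   F   F
  2   T   F   F   F   F   T   F   F   T   F   F   F   F   T   F   F   F   F   F   F
  3   T   F   F   F   F   T   T   F   T   F   F   T   F   T   T   F   F   F   F   T
  4   T   T   F   F   F   T   T   T   T   T   F   T   T   T   T   T   F   F   F   T
  5   T   T   F   T   T   T   T   T   T   T   T   T   T   T   T   T   T   T   T   T
  6   T   T   F   T   T   T   T   T   T   T   T   T   T   T   T   T   T   T   T   T

19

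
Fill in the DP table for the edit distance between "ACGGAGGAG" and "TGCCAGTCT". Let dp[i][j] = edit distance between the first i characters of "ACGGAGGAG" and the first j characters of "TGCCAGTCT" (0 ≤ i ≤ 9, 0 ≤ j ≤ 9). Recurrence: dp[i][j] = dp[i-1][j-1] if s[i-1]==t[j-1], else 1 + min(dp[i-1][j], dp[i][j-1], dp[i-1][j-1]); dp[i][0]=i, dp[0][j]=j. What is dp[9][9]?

7

   ''  T  G  C  C  A  G  T  C  T
''  0  1  2  3  4  5  6  7  8  9
 A  1  1  2  3  4  4  5  6  7  8
 C  2  2  2  2  3  4  5  6  6  7
 G  3  3  2  3  3  4  4  5  6  7
 G  4  4  3  3  4  4  4  5  6  7
 A  5  5  4  4  4  4  5  5  6  7
 G  6  6  5  5  5  5  4  5  6  7
 G  7  7  6  6  6  6  5  5  6  7
 A  8  8  7  7  7  6  6  6  6  7
 G  9  9  8  8  8  7  6  7  7  7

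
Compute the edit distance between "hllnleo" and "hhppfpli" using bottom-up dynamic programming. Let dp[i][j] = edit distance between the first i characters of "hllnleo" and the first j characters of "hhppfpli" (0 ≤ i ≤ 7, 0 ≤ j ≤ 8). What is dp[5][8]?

6

   ''  h  h  p  p  f  p  l  i
''  0  1  2  3  4  5  6  7  8
 h  1  0  1  2  3  4  5  6  7
 l  2  1  1  2  3  4  5  5  6
 l  3  2  2  2  3  4  5  5  6
 n  4  3  3  3  3  4  5  6  6
 l  5  4  4  4  4  4  5  5  6
 e  6  5  5  5  5  5  5  6  6
 o  7  6  6  6  6  6  6  6  7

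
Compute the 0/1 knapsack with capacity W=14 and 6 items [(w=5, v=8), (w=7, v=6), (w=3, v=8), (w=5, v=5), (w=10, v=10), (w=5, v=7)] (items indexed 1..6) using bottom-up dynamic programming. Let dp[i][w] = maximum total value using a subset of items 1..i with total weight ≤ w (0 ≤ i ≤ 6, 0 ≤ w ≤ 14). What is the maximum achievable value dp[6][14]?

i\w   0   1   2   3   4   5   6   7   8   9  10  11  12  13  14
  0   0   0   0   0   0   0   0   0   0   0   0   0   0   0   0
  1   0   0   0   0   0   8   8   8   8   8   8   8   8   8   8
  2   0   0   0   0   0   8   8   8   8   8   8   8  14  14  14
  3   0   0   0   8   8   8   8   8  16  16  16  16  16  16  16
  4   0   0   0   8   8   8   8   8  16  16  16  16  16  21  21
  5   0   0   0   8   8   8   8   8  16  16  16  16  16  21  21
  6   0   0   0   8   8   8   8   8  16  16  16  16  16  23  23

23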